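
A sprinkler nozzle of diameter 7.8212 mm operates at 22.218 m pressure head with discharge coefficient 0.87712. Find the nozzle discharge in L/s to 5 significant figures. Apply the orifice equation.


Approach: apply the orifice equation, Q = Cd*A*sqrt(2*g*h), A = pi*(d/2)^2.
A = pi*(7.8212e-3/2)^2 = 4.804372e-05 m^2
Q = 0.87712 * 4.804372e-05 * sqrt(2*9.81*22.218) * 1000 = 0.87983 L/s
Therefore the nozzle discharge = 0.87983 L/s.


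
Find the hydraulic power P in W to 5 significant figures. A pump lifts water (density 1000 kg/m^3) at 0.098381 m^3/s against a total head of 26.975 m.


Approach: apply the hydraulic power relation, P = rho*g*Q*H.
P = 1000 * 9.81 * 0.098381 * 26.975 = 26034 W
Therefore the hydraulic power P = 26034 W.


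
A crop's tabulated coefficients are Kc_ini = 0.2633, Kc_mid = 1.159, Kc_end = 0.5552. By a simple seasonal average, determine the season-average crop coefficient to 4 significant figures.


Approach: apply a simple seasonal average, Kc_avg = (Kc_ini + Kc_mid + Kc_end)/3.
Kc_avg = (0.2633 + 1.159 + 0.5552)/3 = 0.6592
Therefore the season-average crop coefficient = 0.6592.


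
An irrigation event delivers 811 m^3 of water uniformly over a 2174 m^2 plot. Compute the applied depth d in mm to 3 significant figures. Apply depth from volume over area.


Approach: apply depth from volume over area, d = (V/A)*1000.
d = (811 / 2174) * 1000 = 373 mm
Therefore the applied depth d = 373 mm.


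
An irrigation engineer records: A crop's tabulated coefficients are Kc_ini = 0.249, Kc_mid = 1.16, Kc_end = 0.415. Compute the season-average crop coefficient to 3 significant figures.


Approach: apply a simple seasonal average, Kc_avg = (Kc_ini + Kc_mid + Kc_end)/3.
Kc_avg = (0.249 + 1.16 + 0.415)/3 = 0.608
Therefore the season-average crop coefficient = 0.608.


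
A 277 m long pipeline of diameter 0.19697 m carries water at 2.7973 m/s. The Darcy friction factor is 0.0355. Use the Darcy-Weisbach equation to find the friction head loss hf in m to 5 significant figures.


Approach: apply the Darcy-Weisbach equation, hf = f*(L/D)*(v^2/(2g)).
hf = 0.0355 * (277/0.19697) * (2.7973^2 / (2*9.81))
hf = 19.911 m
Therefore the friction head loss hf = 19.911 m.


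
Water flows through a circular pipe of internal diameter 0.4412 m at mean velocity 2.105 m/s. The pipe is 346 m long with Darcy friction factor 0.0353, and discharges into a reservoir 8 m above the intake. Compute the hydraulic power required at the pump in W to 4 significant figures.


Approach: apply continuity + Darcy-Weisbach + hydraulic power, Q = A*v; hf = f*(L/D)*(v^2/(2g)); H = static + hf; P = rho*g*Q*H.
Step 1 — flow rate (continuity, Q = A*v):
  A = pi*(0.4412/2)^2 = 0.152884 m^2
  Q = 0.152884 * 2.105 = 0.321820 m^3/s
Step 2 — friction head loss (Darcy-Weisbach):
  hf = 0.0353 * (346/0.4412) * (2.105^2 / (2*9.81))
  hf = 6.25202 m
Step 3 — total head: H = 8 + 6.25202 = 14.2520 m
Step 4 — hydraulic power (P = rho*g*Q*H):
  P = 1000 * 9.81 * 0.321820 * 14.2520 = 44990 W
Therefore the hydraulic power required at the pump = 44990 W.


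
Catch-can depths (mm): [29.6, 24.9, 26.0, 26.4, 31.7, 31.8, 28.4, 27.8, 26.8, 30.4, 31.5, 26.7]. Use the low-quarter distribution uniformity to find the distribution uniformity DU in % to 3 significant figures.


Approach: apply the low-quarter distribution uniformity, DU = (mean of lowest quarter of readings / overall mean)*100.
sorted lowest 3 of 12: [24.9, 26.0, 26.4] -> mean = 25.767 mm
overall mean = 28.500 mm
DU = (25.767/28.500)*100 = 90.4 %
Therefore the distribution uniformity DU = 90.4 %.


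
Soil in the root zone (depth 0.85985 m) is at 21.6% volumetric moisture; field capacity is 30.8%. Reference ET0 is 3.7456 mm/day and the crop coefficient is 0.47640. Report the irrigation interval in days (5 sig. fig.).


Approach: apply soil-water budget scheduling, SMD = (FC-theta)/100*depth*1000; ETc = ET0*Kc; interval = SMD/ETc.
Step 1 — soil moisture deficit:
  SMD = (30.8 - 21.6)/100 * 0.85985 * 1000 = 79.10620 mm
Step 2 — daily crop ET (ETc = ET0*Kc):
  ETc = 3.7456 * 0.47640 = 1.784404 mm/day
Step 3 — irrigation interval (SMD/ETc):
  interval = 79.10620 / 1.784404 = 44.332 days
Therefore the irrigation interval = 44.332 days.


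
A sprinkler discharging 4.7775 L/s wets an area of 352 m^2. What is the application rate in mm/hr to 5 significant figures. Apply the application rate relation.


Approach: apply the application rate relation, rate = (Q/A)*3600.
rate = (4.7775 / 352) * 3600 = 48.861 mm/hr
Therefore the application rate = 48.861 mm/hr.


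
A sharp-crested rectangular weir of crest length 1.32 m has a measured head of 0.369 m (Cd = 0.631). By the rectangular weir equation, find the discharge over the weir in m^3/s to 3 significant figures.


Approach: apply the rectangular weir equation, Q = (2/3)*Cd*L*sqrt(2g)*H^1.5.
Q = (2/3)*0.631*1.32*sqrt(2*9.81)*0.369^1.5 = 0.551 m^3/s
Therefore the discharge over the weir = 0.551 m^3/s.


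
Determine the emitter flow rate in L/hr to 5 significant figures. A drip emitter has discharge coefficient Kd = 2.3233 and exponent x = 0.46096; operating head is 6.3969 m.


Approach: apply the emitter characteristic equation, q = Kd * h^x.
q = 2.3233 * 6.3969^0.46096 = 5.4654 L/hr
Therefore the emitter flow rate = 5.4654 L/hr.


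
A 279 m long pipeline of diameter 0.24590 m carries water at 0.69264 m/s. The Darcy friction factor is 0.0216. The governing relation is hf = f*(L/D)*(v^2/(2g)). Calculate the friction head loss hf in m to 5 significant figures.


hf = 0.0216 * (279/0.24590) * (0.69264^2 / (2*9.81))
hf = 0.59926 m
Therefore the friction head loss hf = 0.59926 m.


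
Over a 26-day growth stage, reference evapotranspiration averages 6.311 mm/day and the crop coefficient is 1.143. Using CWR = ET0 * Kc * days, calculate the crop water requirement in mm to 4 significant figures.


CWR = 6.311 * 1.143 * 26 = 187.6 mm
Therefore the crop water requirement = 187.6 mm.


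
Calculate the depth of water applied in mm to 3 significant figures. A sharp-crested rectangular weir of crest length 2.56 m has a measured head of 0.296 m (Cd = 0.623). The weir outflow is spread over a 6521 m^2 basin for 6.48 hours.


Approach: apply the rectangular weir equation with a volume-to-depth conversion, Q = (2/3)*Cd*L*sqrt(2g)*H^1.5; d = Q*t/A * 1000.
Step 1 — weir discharge:
  Q = (2/3)*0.623*2.56*sqrt(2*9.81)*0.296^1.5 = 0.75844 m^3/s
Step 2 — volume: V = 0.75844 * 6.48*3600 = 17693 m^3
Step 3 — depth: d = V/A * 1000 = 17693/6521 * 1000 = 2710 mm
Therefore the depth of water applied = 2710 mm.


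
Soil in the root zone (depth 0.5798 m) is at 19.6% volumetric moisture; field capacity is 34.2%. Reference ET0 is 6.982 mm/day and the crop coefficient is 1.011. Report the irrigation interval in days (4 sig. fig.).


Approach: apply soil-water budget scheduling, SMD = (FC-theta)/100*depth*1000; ETc = ET0*Kc; interval = SMD/ETc.
Step 1 — soil moisture deficit:
  SMD = (34.2 - 19.6)/100 * 0.5798 * 1000 = 84.6508 mm
Step 2 — daily crop ET (ETc = ET0*Kc):
  ETc = 6.982 * 1.011 = 7.05880 mm/day
Step 3 — irrigation interval (SMD/ETc):
  interval = 84.6508 / 7.05880 = 11.99 days
Therefore the irrigation interval = 11.99 days.


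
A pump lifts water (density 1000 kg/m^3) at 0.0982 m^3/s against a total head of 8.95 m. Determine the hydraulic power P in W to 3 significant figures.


Approach: apply the hydraulic power relation, P = rho*g*Q*H.
P = 1000 * 9.81 * 0.0982 * 8.95 = 8620 W
Therefore the hydraulic power P = 8620 W.


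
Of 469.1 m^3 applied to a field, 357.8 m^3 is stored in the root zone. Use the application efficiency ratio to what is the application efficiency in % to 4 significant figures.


Approach: apply the application efficiency ratio, Ea = (stored/applied)*100.
Ea = (357.8/469.1)*100 = 76.27 %
Therefore the application efficiency = 76.27 %.


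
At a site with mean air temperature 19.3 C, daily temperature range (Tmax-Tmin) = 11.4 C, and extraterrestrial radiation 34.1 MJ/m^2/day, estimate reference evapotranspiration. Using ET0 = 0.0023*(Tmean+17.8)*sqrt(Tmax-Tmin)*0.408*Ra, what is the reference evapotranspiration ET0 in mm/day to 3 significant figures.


ET0 = 0.0023*(19.3+17.8)*sqrt(11.4)*0.408*34.1 = 4.01 mm/day
Therefore the reference evapotranspiration ET0 = 4.01 mm/day.


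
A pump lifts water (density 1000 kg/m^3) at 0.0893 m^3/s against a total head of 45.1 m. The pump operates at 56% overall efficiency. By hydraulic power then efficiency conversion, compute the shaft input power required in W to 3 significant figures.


Approach: apply hydraulic power then efficiency conversion, P = rho*g*Q*H; P_in = P/eta.
Step 1 — hydraulic power (P = rho*g*Q*H):
  P = 1000 * 9.81 * 0.0893 * 45.1 = 39509 W
Step 2 — input power: P_in = P/eta = 39509 / 0.56 = 70600 W
Therefore the shaft input power required = 70600 W.


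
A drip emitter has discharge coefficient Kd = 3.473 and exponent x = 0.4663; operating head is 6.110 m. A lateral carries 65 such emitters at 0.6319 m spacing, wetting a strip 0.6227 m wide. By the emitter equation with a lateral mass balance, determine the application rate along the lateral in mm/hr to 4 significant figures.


Approach: apply the emitter equation with a lateral mass balance, q = Kd*h^x; Q = n*q; rate = Q/(n*spacing*width).
Step 1 — single emitter flow (q = Kd*h^x):
  q = 3.473 * 6.110^0.4663 = 8.07673 L/hr
Step 2 — total lateral flow: Q = 65 * 8.07673 = 524.988 L/hr
Step 3 — wetted area: A = 65 * 0.6319 * 0.6227 = 25.5765 m^2
Step 4 — application rate: Q/A = 524.988/25.5765 = 20.53 mm/hr
Therefore the application rate along the lateral = 20.53 mm/hr.


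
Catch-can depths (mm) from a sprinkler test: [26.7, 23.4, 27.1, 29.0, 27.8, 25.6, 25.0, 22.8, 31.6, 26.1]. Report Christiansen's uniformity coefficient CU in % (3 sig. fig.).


Approach: apply Christiansen's uniformity coefficient, CU = (1 - mean_abs_deviation/mean)*100.
mean = 26.510 mm
mean |d_i - mean| = 1.9300 mm
CU = (1 - 1.9300/26.510)*100 = 92.7 %
Therefore Christiansen's uniformity coefficient CU = 92.7 %.


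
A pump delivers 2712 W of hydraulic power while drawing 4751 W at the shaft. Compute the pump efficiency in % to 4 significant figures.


Approach: apply the efficiency ratio, eta = (P_out/P_in)*100.
eta = (2712 / 4751) * 100 = 57.08 %
Therefore the pump efficiency = 57.08 %.


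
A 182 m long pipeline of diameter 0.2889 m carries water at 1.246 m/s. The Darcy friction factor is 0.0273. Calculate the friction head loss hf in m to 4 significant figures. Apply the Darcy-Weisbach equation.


Approach: apply the Darcy-Weisbach equation, hf = f*(L/D)*(v^2/(2g)).
hf = 0.0273 * (182/0.2889) * (1.246^2 / (2*9.81))
hf = 1.361 m
Therefore the friction head loss hf = 1.361 m.


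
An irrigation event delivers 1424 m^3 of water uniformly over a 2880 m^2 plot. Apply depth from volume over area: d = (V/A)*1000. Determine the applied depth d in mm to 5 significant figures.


d = (1424 / 2880) * 1000 = 494.44 mm
Therefore the applied depth d = 494.44 mm.


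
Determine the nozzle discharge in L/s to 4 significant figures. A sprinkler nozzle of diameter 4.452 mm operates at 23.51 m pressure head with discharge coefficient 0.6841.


Approach: apply the orifice equation, Q = Cd*A*sqrt(2*g*h), A = pi*(d/2)^2.
A = pi*(4.452e-3/2)^2 = 1.55668e-05 m^2
Q = 0.6841 * 1.55668e-05 * sqrt(2*9.81*23.51) * 1000 = 0.2287 L/s
Therefore the nozzle discharge = 0.2287 L/s.


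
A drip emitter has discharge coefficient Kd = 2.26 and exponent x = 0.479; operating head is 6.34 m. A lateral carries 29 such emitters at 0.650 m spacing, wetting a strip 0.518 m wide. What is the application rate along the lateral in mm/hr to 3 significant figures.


Approach: apply the emitter equation with a lateral mass balance, q = Kd*h^x; Q = n*q; rate = Q/(n*spacing*width).
Step 1 — single emitter flow (q = Kd*h^x):
  q = 2.26 * 6.34^0.479 = 5.4741 L/hr
Step 2 — total lateral flow: Q = 29 * 5.4741 = 158.75 L/hr
Step 3 — wetted area: A = 29 * 0.650 * 0.518 = 9.7643 m^2
Step 4 — application rate: Q/A = 158.75/9.7643 = 16.3 mm/hr
Therefore the application rate along the lateral = 16.3 mm/hr.


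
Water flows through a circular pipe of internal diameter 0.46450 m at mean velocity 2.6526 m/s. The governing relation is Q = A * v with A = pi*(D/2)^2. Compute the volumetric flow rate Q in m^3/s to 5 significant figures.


A = pi*(0.46450/2)^2 = 0.1694577 m^2
Q = 0.1694577 * 2.6526 = 0.44950 m^3/s
Therefore the volumetric flow rate Q = 0.44950 m^3/s.


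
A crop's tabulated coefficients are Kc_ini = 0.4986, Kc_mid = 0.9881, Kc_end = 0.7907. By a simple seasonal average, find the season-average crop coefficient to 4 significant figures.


Approach: apply a simple seasonal average, Kc_avg = (Kc_ini + Kc_mid + Kc_end)/3.
Kc_avg = (0.4986 + 0.9881 + 0.7907)/3 = 0.7591
Therefore the season-average crop coefficient = 0.7591.


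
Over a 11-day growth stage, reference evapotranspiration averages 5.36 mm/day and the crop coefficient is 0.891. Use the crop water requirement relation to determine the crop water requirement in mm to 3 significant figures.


Approach: apply the crop water requirement relation, CWR = ET0 * Kc * days.
CWR = 5.36 * 0.891 * 11 = 52.5 mm
Therefore the crop water requirement = 52.5 mm.


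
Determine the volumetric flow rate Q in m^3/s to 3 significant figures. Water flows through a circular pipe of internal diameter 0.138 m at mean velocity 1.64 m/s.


Approach: apply the continuity equation for pipe flow, Q = A * v with A = pi*(D/2)^2.
A = pi*(0.138/2)^2 = 0.014957 m^2
Q = 0.014957 * 1.64 = 0.0245 m^3/s
Therefore the volumetric flow rate Q = 0.0245 m^3/s.


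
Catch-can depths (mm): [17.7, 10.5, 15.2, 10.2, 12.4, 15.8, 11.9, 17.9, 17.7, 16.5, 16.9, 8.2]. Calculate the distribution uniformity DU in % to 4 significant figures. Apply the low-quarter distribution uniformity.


Approach: apply the low-quarter distribution uniformity, DU = (mean of lowest quarter of readings / overall mean)*100.
sorted lowest 3 of 12: [8.2, 10.2, 10.5] -> mean = 9.63333 mm
overall mean = 14.2417 mm
DU = (9.63333/14.2417)*100 = 67.64 %
Therefore the distribution uniformity DU = 67.64 %.


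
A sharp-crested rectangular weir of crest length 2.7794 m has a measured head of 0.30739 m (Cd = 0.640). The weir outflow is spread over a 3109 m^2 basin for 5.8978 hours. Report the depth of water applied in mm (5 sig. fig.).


Approach: apply the rectangular weir equation with a volume-to-depth conversion, Q = (2/3)*Cd*L*sqrt(2g)*H^1.5; d = Q*t/A * 1000.
Step 1 — weir discharge:
  Q = (2/3)*0.640*2.7794*sqrt(2*9.81)*0.30739^1.5 = 0.8952078 m^3/s
Step 2 — volume: V = 0.8952078 * 5.8978*3600 = 19007.12 m^3
Step 3 — depth: d = V/A * 1000 = 19007.12/3109 * 1000 = 6113.6 mm
Therefore the depth of water applied = 6113.6 mm.


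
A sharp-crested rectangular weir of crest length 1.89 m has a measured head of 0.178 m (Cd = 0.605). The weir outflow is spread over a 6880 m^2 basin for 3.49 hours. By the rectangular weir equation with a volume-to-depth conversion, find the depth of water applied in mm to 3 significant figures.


Approach: apply the rectangular weir equation with a volume-to-depth conversion, Q = (2/3)*Cd*L*sqrt(2g)*H^1.5; d = Q*t/A * 1000.
Step 1 — weir discharge:
  Q = (2/3)*0.605*1.89*sqrt(2*9.81)*0.178^1.5 = 0.25357 m^3/s
Step 2 — volume: V = 0.25357 * 3.49*3600 = 3185.9 m^3
Step 3 — depth: d = V/A * 1000 = 3185.9/6880 * 1000 = 463 mm
Therefore the depth of water applied = 463 mm.


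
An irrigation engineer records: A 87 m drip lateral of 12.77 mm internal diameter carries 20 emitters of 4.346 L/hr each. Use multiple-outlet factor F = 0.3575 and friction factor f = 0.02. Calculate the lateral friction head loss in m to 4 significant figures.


Approach: apply Darcy-Weisbach with the multiple-outlet F-factor, Q = n*q/(3600*1000) m^3/s; v = Q/A; hf = F*f*(L/D)*(v^2/(2g)).
Q = 20*4.346/(3600*1000) = 2.41444e-05 m^3/s
A = pi*(12.77e-3/2)^2 = 1.28077e-04 m^2, so v = Q/A = 0.188515 m/s
hf = 0.3575*0.02*(87/0.01277)*(0.188515^2/(2*9.81)) = 0.08823 m
Therefore the lateral friction head loss = 0.08823 m.


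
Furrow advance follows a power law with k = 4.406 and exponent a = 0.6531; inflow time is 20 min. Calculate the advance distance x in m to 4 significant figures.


Approach: apply the power-law advance function, x = k*t^a.
x = 4.406 * 20^0.6531 = 31.17 m
Therefore the advance distance x = 31.17 m.


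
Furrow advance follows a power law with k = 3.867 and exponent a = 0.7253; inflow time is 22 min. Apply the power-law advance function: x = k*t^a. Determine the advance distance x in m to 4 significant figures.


x = 3.867 * 22^0.7253 = 36.39 m
Therefore the advance distance x = 36.39 m.


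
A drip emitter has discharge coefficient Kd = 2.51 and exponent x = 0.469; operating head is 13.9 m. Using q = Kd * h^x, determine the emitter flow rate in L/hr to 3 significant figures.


q = 2.51 * 13.9^0.469 = 8.62 L/hr
Therefore the emitter flow rate = 8.62 L/hr.


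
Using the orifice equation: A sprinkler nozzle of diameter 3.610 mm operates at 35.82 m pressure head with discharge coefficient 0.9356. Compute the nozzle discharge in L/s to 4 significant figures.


Approach: apply the orifice equation, Q = Cd*A*sqrt(2*g*h), A = pi*(d/2)^2.
A = pi*(3.610e-3/2)^2 = 1.02354e-05 m^2
Q = 0.9356 * 1.02354e-05 * sqrt(2*9.81*35.82) * 1000 = 0.2539 L/s
Therefore the nozzle discharge = 0.2539 L/s.


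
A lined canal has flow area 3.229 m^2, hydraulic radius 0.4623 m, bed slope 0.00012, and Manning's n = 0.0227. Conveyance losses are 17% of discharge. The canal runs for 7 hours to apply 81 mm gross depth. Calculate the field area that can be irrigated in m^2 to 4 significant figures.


Approach: apply Manning's equation with a conveyance and depth budget, Q = (1/n)*A*R^(2/3)*S^(1/2); Q_field = Q*(1-loss); Area = Q_field*t/(d/1000).
Step 1 — canal discharge (Manning's equation):
  Q = (1/0.0227) * 3.229 * 0.4623^(2/3) * 0.00012^(1/2) = 0.931641 m^3/s
Step 2 — delivered flow: Q_field = 0.931641*(1 - 17/100) = 0.773262 m^3/s
Step 3 — volume delivered: V = 0.773262 * 7*3600 = 19486.2 m^3
Step 4 — area served: A = V / (depth/1000) = 19486.2 / 0.081 = 240600 m^2
Therefore the field area that can be irrigated = 240600 m^2.


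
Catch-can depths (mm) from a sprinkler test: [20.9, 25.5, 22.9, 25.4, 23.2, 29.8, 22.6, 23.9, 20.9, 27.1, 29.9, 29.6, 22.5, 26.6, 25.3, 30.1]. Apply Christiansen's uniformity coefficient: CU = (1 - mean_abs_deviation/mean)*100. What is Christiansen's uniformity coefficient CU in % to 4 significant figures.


mean = 25.3875 mm
mean |d_i - mean| = 2.61250 mm
CU = (1 - 2.61250/25.3875)*100 = 89.71 %
Therefore Christiansen's uniformity coefficient CU = 89.71 %.


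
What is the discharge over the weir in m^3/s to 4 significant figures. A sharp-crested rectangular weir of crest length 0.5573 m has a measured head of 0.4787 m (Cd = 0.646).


Approach: apply the rectangular weir equation, Q = (2/3)*Cd*L*sqrt(2g)*H^1.5.
Q = (2/3)*0.646*0.5573*sqrt(2*9.81)*0.4787^1.5 = 0.3521 m^3/s
Therefore the discharge over the weir = 0.3521 m^3/s.


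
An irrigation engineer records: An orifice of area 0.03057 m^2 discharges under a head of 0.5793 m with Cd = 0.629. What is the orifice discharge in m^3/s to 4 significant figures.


Approach: apply the orifice equation, Q = Cd*A*sqrt(2*g*h).
Q = 0.629 * 0.03057 * sqrt(2*9.81*0.5793) = 0.06483 m^3/s
Therefore the orifice discharge = 0.06483 m^3/s.


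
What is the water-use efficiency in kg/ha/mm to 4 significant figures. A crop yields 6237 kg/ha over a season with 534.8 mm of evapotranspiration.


Approach: apply the water-use efficiency ratio, WUE = yield/ET.
WUE = 6237 / 534.8 = 11.66 kg/ha/mm
Therefore the water-use efficiency = 11.66 kg/ha/mm.


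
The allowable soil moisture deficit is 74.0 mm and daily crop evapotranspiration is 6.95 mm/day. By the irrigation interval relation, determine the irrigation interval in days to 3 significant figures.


Approach: apply the irrigation interval relation, interval = SMD / ETc.
interval = 74.0 / 6.95 = 10.6 days
Therefore the irrigation interval = 10.6 days.


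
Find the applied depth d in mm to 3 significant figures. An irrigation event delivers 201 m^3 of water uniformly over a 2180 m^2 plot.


Approach: apply depth from volume over area, d = (V/A)*1000.
d = (201 / 2180) * 1000 = 92.2 mm
Therefore the applied depth d = 92.2 mm.


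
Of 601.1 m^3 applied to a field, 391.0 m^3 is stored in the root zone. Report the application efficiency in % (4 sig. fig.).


Approach: apply the application efficiency ratio, Ea = (stored/applied)*100.
Ea = (391.0/601.1)*100 = 65.05 %
Therefore the application efficiency = 65.05 %.


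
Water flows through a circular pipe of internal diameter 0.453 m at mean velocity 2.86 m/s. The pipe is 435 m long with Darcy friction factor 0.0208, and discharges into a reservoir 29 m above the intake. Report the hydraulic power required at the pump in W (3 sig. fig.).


Approach: apply continuity + Darcy-Weisbach + hydraulic power, Q = A*v; hf = f*(L/D)*(v^2/(2g)); H = static + hf; P = rho*g*Q*H.
Step 1 — flow rate (continuity, Q = A*v):
  A = pi*(0.453/2)^2 = 0.16117 m^2
  Q = 0.16117 * 2.86 = 0.46095 m^3/s
Step 2 — friction head loss (Darcy-Weisbach):
  hf = 0.0208 * (435/0.453) * (2.86^2 / (2*9.81))
  hf = 8.3270 m
Step 3 — total head: H = 29 + 8.3270 = 37.327 m
Step 4 — hydraulic power (P = rho*g*Q*H):
  P = 1000 * 9.81 * 0.46095 * 37.327 = 169000 W
Therefore the hydraulic power required at the pump = 169000 W.


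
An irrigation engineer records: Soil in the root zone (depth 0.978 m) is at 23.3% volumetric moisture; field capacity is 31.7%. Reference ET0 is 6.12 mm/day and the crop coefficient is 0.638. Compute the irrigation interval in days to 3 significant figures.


Approach: apply soil-water budget scheduling, SMD = (FC-theta)/100*depth*1000; ETc = ET0*Kc; interval = SMD/ETc.
Step 1 — soil moisture deficit:
  SMD = (31.7 - 23.3)/100 * 0.978 * 1000 = 82.152 mm
Step 2 — daily crop ET (ETc = ET0*Kc):
  ETc = 6.12 * 0.638 = 3.9046 mm/day
Step 3 — irrigation interval (SMD/ETc):
  interval = 82.152 / 3.9046 = 21.0 days
Therefore the irrigation interval = 21.0 days.


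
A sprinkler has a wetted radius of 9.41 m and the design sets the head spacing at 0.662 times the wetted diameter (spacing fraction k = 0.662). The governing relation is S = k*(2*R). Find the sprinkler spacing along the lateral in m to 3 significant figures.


S = 0.662 * (2 * 9.41) = 12.5 m
Therefore the sprinkler spacing along the lateral = 12.5 m.


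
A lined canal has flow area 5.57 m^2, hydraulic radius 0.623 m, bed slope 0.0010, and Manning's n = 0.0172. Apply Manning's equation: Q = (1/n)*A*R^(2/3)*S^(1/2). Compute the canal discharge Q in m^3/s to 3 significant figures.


Q = (1/0.0172) * 5.57 * 0.623^(2/3) * 0.0010^(1/2) = 7.47 m^3/s
Therefore the canal discharge Q = 7.47 m^3/s.


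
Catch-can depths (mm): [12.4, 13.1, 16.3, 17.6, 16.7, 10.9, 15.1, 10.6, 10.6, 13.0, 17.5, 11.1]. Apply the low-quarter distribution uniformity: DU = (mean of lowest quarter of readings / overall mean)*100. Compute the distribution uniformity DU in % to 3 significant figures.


sorted lowest 3 of 12: [10.6, 10.6, 10.9] -> mean = 10.700 mm
overall mean = 13.742 mm
DU = (10.700/13.742)*100 = 77.9 %
Therefore the distribution uniformity DU = 77.9 %.


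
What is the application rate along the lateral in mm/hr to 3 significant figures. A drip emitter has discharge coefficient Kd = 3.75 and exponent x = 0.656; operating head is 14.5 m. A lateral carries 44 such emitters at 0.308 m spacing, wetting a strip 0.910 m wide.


Approach: apply the emitter equation with a lateral mass balance, q = Kd*h^x; Q = n*q; rate = Q/(n*spacing*width).
Step 1 — single emitter flow (q = Kd*h^x):
  q = 3.75 * 14.5^0.656 = 21.671 L/hr
Step 2 — total lateral flow: Q = 44 * 21.671 = 953.55 L/hr
Step 3 — wetted area: A = 44 * 0.308 * 0.910 = 12.332 m^2
Step 4 — application rate: Q/A = 953.55/12.332 = 77.3 mm/hr
Therefore the application rate along the lateral = 77.3 mm/hr.


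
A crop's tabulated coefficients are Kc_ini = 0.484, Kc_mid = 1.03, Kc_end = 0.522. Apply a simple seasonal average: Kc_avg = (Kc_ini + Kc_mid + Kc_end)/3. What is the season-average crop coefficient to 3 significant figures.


Kc_avg = (0.484 + 1.03 + 0.522)/3 = 0.679
Therefore the season-average crop coefficient = 0.679.


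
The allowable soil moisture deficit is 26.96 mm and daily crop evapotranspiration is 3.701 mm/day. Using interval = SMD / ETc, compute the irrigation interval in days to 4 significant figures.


interval = 26.96 / 3.701 = 7.285 days
Therefore the irrigation interval = 7.285 days.


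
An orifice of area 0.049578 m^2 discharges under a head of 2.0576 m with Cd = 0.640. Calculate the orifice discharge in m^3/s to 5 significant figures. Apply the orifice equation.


Approach: apply the orifice equation, Q = Cd*A*sqrt(2*g*h).
Q = 0.640 * 0.049578 * sqrt(2*9.81*2.0576) = 0.20160 m^3/s
Therefore the orifice discharge = 0.20160 m^3/s.


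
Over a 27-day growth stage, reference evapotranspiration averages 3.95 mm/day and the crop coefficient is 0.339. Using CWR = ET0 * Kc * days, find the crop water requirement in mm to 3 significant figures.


CWR = 3.95 * 0.339 * 27 = 36.2 mm
Therefore the crop water requirement = 36.2 mm.


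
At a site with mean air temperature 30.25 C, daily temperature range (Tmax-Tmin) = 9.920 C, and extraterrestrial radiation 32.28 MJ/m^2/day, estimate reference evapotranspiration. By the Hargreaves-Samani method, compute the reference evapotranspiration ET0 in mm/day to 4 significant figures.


Approach: apply the Hargreaves-Samani method, ET0 = 0.0023*(Tmean+17.8)*sqrt(Tmax-Tmin)*0.408*Ra.
ET0 = 0.0023*(30.25+17.8)*sqrt(9.920)*0.408*32.28 = 4.584 mm/day
Therefore the reference evapotranspiration ET0 = 4.584 mm/day.


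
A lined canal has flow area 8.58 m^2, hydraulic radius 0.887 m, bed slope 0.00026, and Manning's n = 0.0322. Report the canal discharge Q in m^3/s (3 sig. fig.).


Approach: apply Manning's equation, Q = (1/n)*A*R^(2/3)*S^(1/2).
Q = (1/0.0322) * 8.58 * 0.887^(2/3) * 0.00026^(1/2) = 3.97 m^3/s
Therefore the canal discharge Q = 3.97 m^3/s.


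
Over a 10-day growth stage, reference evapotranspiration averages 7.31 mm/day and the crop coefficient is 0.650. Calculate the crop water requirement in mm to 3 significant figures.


Approach: apply the crop water requirement relation, CWR = ET0 * Kc * days.
CWR = 7.31 * 0.650 * 10 = 47.5 mm
Therefore the crop water requirement = 47.5 mm.


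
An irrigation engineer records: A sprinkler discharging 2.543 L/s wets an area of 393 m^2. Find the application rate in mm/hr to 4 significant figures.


Approach: apply the application rate relation, rate = (Q/A)*3600.
rate = (2.543 / 393) * 3600 = 23.29 mm/hr
Therefore the application rate = 23.29 mm/hr.


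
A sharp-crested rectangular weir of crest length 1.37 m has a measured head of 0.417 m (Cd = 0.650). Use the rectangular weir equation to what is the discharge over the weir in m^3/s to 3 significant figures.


Approach: apply the rectangular weir equation, Q = (2/3)*Cd*L*sqrt(2g)*H^1.5.
Q = (2/3)*0.650*1.37*sqrt(2*9.81)*0.417^1.5 = 0.708 m^3/s
Therefore the discharge over the weir = 0.708 m^3/s.


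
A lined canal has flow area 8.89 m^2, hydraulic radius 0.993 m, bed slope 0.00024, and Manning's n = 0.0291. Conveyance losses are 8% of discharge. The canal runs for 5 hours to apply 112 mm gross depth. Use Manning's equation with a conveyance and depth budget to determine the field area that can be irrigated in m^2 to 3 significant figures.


Approach: apply Manning's equation with a conveyance and depth budget, Q = (1/n)*A*R^(2/3)*S^(1/2); Q_field = Q*(1-loss); Area = Q_field*t/(d/1000).
Step 1 — canal discharge (Manning's equation):
  Q = (1/0.0291) * 8.89 * 0.993^(2/3) * 0.00024^(1/2) = 4.7106 m^3/s
Step 2 — delivered flow: Q_field = 4.7106*(1 - 8/100) = 4.3338 m^3/s
Step 3 — volume delivered: V = 4.3338 * 5*3600 = 78008 m^3
Step 4 — area served: A = V / (depth/1000) = 78008 / 0.112 = 697000 m^2
Therefore the field area that can be irrigated = 697000 m^2.


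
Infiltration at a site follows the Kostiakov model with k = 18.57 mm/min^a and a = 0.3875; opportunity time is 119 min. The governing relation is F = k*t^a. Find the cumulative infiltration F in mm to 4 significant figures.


F = 18.57 * 119^0.3875 = 118.3 mm
Therefore the cumulative infiltration F = 118.3 mm.


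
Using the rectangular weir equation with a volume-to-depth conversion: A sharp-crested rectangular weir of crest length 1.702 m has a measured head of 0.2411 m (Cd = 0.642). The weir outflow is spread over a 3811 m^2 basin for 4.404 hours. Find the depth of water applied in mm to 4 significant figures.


Approach: apply the rectangular weir equation with a volume-to-depth conversion, Q = (2/3)*Cd*L*sqrt(2g)*H^1.5; d = Q*t/A * 1000.
Step 1 — weir discharge:
  Q = (2/3)*0.642*1.702*sqrt(2*9.81)*0.2411^1.5 = 0.381987 m^3/s
Step 2 — volume: V = 0.381987 * 4.404*3600 = 6056.18 m^3
Step 3 — depth: d = V/A * 1000 = 6056.18/3811 * 1000 = 1589 mm
Therefore the depth of water applied = 1589 mm.


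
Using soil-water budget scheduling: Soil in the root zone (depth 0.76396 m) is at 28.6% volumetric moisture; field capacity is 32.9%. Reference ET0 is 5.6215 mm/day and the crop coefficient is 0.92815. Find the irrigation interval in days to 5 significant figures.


Approach: apply soil-water budget scheduling, SMD = (FC-theta)/100*depth*1000; ETc = ET0*Kc; interval = SMD/ETc.
Step 1 — soil moisture deficit:
  SMD = (32.9 - 28.6)/100 * 0.76396 * 1000 = 32.85028 mm
Step 2 — daily crop ET (ETc = ET0*Kc):
  ETc = 5.6215 * 0.92815 = 5.217595 mm/day
Step 3 — irrigation interval (SMD/ETc):
  interval = 32.85028 / 5.217595 = 6.2961 days
Therefore the irrigation interval = 6.2961 days.


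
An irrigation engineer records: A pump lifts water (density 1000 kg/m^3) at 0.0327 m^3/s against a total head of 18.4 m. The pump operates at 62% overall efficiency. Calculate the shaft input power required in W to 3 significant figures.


Approach: apply hydraulic power then efficiency conversion, P = rho*g*Q*H; P_in = P/eta.
Step 1 — hydraulic power (P = rho*g*Q*H):
  P = 1000 * 9.81 * 0.0327 * 18.4 = 5902.5 W
Step 2 — input power: P_in = P/eta = 5902.5 / 0.62 = 9520 W
Therefore the shaft input power required = 9520 W.


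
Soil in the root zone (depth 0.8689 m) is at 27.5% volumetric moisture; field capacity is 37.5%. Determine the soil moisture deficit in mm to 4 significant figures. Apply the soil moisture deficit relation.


Approach: apply the soil moisture deficit relation, SMD = (FC - theta)/100 * depth * 1000.
SMD = (37.5 - 27.5)/100 * 0.8689 * 1000 = 86.89 mm
Therefore the soil moisture deficit = 86.89 mm.


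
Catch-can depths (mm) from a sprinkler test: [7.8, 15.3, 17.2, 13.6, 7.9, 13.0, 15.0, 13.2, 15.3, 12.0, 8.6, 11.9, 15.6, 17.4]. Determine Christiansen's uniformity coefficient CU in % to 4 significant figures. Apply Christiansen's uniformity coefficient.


Approach: apply Christiansen's uniformity coefficient, CU = (1 - mean_abs_deviation/mean)*100.
mean = 13.1286 mm
mean |d_i - mean| = 2.51020 mm
CU = (1 - 2.51020/13.1286)*100 = 80.88 %
Therefore Christiansen's uniformity coefficient CU = 80.88 %.


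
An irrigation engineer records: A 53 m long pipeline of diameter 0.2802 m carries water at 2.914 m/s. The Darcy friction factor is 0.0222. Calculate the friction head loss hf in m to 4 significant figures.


Approach: apply the Darcy-Weisbach equation, hf = f*(L/D)*(v^2/(2g)).
hf = 0.0222 * (53/0.2802) * (2.914^2 / (2*9.81))
hf = 1.817 m
Therefore the friction head loss hf = 1.817 m.


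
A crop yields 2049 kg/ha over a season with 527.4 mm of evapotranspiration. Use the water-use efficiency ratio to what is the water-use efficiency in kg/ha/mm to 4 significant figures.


Approach: apply the water-use efficiency ratio, WUE = yield/ET.
WUE = 2049 / 527.4 = 3.885 kg/ha/mm
Therefore the water-use efficiency = 3.885 kg/ha/mm.


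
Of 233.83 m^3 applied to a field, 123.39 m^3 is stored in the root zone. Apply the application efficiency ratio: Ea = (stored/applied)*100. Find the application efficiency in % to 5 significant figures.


Ea = (123.39/233.83)*100 = 52.769 %
Therefore the application efficiency = 52.769 %.


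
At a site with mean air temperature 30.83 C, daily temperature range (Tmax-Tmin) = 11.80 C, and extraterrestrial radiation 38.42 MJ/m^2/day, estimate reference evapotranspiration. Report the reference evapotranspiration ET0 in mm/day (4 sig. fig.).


Approach: apply the Hargreaves-Samani method, ET0 = 0.0023*(Tmean+17.8)*sqrt(Tmax-Tmin)*0.408*Ra.
ET0 = 0.0023*(30.83+17.8)*sqrt(11.80)*0.408*38.42 = 6.023 mm/day
Therefore the reference evapotranspiration ET0 = 6.023 mm/day.


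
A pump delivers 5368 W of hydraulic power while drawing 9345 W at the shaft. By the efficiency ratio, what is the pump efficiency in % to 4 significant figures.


Approach: apply the efficiency ratio, eta = (P_out/P_in)*100.
eta = (5368 / 9345) * 100 = 57.44 %
Therefore the pump efficiency = 57.44 %.


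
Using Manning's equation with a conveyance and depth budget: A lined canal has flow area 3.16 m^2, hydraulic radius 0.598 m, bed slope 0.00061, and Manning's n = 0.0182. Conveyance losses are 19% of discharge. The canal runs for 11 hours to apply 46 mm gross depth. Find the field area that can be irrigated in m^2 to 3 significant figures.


Approach: apply Manning's equation with a conveyance and depth budget, Q = (1/n)*A*R^(2/3)*S^(1/2); Q_field = Q*(1-loss); Area = Q_field*t/(d/1000).
Step 1 — canal discharge (Manning's equation):
  Q = (1/0.0182) * 3.16 * 0.598^(2/3) * 0.00061^(1/2) = 3.0438 m^3/s
Step 2 — delivered flow: Q_field = 3.0438*(1 - 19/100) = 2.4655 m^3/s
Step 3 — volume delivered: V = 2.4655 * 11*3600 = 97633 m^3
Step 4 — area served: A = V / (depth/1000) = 97633 / 0.046 = 2120000 m^2
Therefore the field area that can be irrigated = 2120000 m^2.


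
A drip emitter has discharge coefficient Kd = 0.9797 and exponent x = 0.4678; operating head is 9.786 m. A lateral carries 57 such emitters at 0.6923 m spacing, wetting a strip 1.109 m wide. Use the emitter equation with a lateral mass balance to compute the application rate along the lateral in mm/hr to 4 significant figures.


Approach: apply the emitter equation with a lateral mass balance, q = Kd*h^x; Q = n*q; rate = Q/(n*spacing*width).
Step 1 — single emitter flow (q = Kd*h^x):
  q = 0.9797 * 9.786^0.4678 = 2.84773 L/hr
Step 2 — total lateral flow: Q = 57 * 2.84773 = 162.320 L/hr
Step 3 — wetted area: A = 57 * 0.6923 * 1.109 = 43.7624 m^2
Step 4 — application rate: Q/A = 162.320/43.7624 = 3.709 mm/hr
Therefore the application rate along the lateral = 3.709 mm/hr.


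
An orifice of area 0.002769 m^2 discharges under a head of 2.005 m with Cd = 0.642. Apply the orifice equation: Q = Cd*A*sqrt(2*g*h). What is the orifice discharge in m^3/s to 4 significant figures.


Q = 0.642 * 0.002769 * sqrt(2*9.81*2.005) = 0.01115 m^3/s
Therefore the orifice discharge = 0.01115 m^3/s.


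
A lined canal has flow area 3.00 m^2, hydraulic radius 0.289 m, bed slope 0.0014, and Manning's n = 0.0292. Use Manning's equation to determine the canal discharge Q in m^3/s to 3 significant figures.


Approach: apply Manning's equation, Q = (1/n)*A*R^(2/3)*S^(1/2).
Q = (1/0.0292) * 3.00 * 0.289^(2/3) * 0.0014^(1/2) = 1.68 m^3/s
Therefore the canal discharge Q = 1.68 m^3/s.


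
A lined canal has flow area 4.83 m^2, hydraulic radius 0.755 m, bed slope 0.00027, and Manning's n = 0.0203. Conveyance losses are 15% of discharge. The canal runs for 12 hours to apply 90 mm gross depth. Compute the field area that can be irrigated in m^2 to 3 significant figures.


Approach: apply Manning's equation with a conveyance and depth budget, Q = (1/n)*A*R^(2/3)*S^(1/2); Q_field = Q*(1-loss); Area = Q_field*t/(d/1000).
Step 1 — canal discharge (Manning's equation):
  Q = (1/0.0203) * 4.83 * 0.755^(2/3) * 0.00027^(1/2) = 3.2416 m^3/s
Step 2 — delivered flow: Q_field = 3.2416*(1 - 15/100) = 2.7554 m^3/s
Step 3 — volume delivered: V = 2.7554 * 12*3600 = 119030 m^3
Step 4 — area served: A = V / (depth/1000) = 119030 / 0.09 = 1320000 m^2
Therefore the field area that can be irrigated = 1320000 m^2.


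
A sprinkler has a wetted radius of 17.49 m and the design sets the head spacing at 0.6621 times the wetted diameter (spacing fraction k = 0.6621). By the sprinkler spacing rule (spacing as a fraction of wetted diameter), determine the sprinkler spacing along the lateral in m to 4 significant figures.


Approach: apply the sprinkler spacing rule (spacing as a fraction of wetted diameter), S = k*(2*R).
S = 0.6621 * (2 * 17.49) = 23.16 m
Therefore the sprinkler spacing along the lateral = 23.16 m.


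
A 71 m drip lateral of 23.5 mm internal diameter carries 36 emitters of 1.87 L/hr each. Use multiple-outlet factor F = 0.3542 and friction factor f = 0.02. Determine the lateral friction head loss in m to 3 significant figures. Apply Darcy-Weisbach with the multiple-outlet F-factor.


Approach: apply Darcy-Weisbach with the multiple-outlet F-factor, Q = n*q/(3600*1000) m^3/s; v = Q/A; hf = F*f*(L/D)*(v^2/(2g)).
Q = 36*1.87/(3600*1000) = 1.8700e-05 m^3/s
A = pi*(23.5e-3/2)^2 = 4.3374e-04 m^2, so v = Q/A = 0.043114 m/s
hf = 0.3542*0.02*(71/0.0235)*(0.043114^2/(2*9.81)) = 0.00203 m
Therefore the lateral friction head loss = 0.00203 m.


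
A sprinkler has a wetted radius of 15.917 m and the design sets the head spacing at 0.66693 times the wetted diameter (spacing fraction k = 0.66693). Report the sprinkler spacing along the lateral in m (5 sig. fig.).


Approach: apply the sprinkler spacing rule (spacing as a fraction of wetted diameter), S = k*(2*R).
S = 0.66693 * (2 * 15.917) = 21.231 m
Therefore the sprinkler spacing along the lateral = 21.231 m.


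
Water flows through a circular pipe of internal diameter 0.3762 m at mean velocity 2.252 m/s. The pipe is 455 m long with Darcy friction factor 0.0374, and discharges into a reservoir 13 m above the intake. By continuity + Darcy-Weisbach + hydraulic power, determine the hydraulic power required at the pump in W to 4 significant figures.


Approach: apply continuity + Darcy-Weisbach + hydraulic power, Q = A*v; hf = f*(L/D)*(v^2/(2g)); H = static + hf; P = rho*g*Q*H.
Step 1 — flow rate (continuity, Q = A*v):
  A = pi*(0.3762/2)^2 = 0.111155 m^2
  Q = 0.111155 * 2.252 = 0.250320 m^3/s
Step 2 — friction head loss (Darcy-Weisbach):
  hf = 0.0374 * (455/0.3762) * (2.252^2 / (2*9.81))
  hf = 11.6924 m
Step 3 — total head: H = 13 + 11.6924 = 24.6924 m
Step 4 — hydraulic power (P = rho*g*Q*H):
  P = 1000 * 9.81 * 0.250320 * 24.6924 = 60640 W
Therefore the hydraulic power required at the pump = 60640 W.


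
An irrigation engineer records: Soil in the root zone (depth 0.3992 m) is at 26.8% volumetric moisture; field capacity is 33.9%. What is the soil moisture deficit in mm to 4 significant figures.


Approach: apply the soil moisture deficit relation, SMD = (FC - theta)/100 * depth * 1000.
SMD = (33.9 - 26.8)/100 * 0.3992 * 1000 = 28.34 mm
Therefore the soil moisture deficit = 28.34 mm.


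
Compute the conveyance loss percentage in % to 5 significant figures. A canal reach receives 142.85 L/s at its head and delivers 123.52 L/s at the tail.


Approach: apply the conveyance loss ratio, loss% = ((Q_head - Q_tail)/Q_head)*100.
loss = ((142.85 - 123.52)/142.85)*100 = 13.532 %
Therefore the conveyance loss percentage = 13.532 %.


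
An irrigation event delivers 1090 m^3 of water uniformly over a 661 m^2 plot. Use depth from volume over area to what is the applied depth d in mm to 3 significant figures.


Approach: apply depth from volume over area, d = (V/A)*1000.
d = (1090 / 661) * 1000 = 1650 mm
Therefore the applied depth d = 1650 mm.
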